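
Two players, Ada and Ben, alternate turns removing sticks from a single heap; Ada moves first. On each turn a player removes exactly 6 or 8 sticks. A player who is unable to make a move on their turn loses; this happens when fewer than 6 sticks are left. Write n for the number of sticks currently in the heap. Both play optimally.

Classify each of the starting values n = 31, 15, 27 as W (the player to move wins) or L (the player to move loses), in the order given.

Compute win/loss labels from the base case upward. A position with no move is L. Any other position is W if it can reach an L in one move, else L.
n=0: no move → L
n=1: no move → L
n=2: no move → L
n=3: no move → L
n=4: no move → L
n=5: no move → L
n=6: can move to 0, which is L ⇒ W
n=7: can move to 1, which is L ⇒ W
n=8: can move to 2, which is L ⇒ W
n=9: can move to 3, which is L ⇒ W
n=10: can move to 4, which is L ⇒ W
n=11: can move to 5, which is L ⇒ W
n=12: can move to 4, which is L ⇒ W
n=13: can move to 5, which is L ⇒ W
n=14: moves to 8(W), 6(W); every one is W ⇒ L
n=15: moves to 9(W), 7(W); every one is W ⇒ L
n=16: moves to 10(W), 8(W); every one is W ⇒ L
n=17: moves to 11(W), 9(W); every one is W ⇒ L
n=18: moves to 12(W), 10(W); every one is W ⇒ L
n=19: moves to 13(W), 11(W); every one is W ⇒ L
n=20: can move to 14, which is L ⇒ W
n=21: can move to 15, which is L ⇒ W
n=22: can move to 16, which is L ⇒ W
n=23: can move to 17, which is L ⇒ W
n=24: can move to 18, which is L ⇒ W
n=25: can move to 19, which is L ⇒ W
n=26: can move to 18, which is L ⇒ W
n=27: can move to 19, which is L ⇒ W
n=28: moves to 22(W), 20(W); every one is W ⇒ L
n=29: moves to 23(W), 21(W); every one is W ⇒ L
n=30: moves to 24(W), 22(W); every one is W ⇒ L
n=31: moves to 25(W), 23(W); every one is W ⇒ L

31: L, 15: L, 27: W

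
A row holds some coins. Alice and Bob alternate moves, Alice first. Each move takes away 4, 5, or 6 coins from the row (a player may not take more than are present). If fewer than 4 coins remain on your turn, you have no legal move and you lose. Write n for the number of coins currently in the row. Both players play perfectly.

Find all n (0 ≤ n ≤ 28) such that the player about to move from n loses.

0, 1, 2, 3, 10, 11, 12, 13, 20, 21, 22, 23

Positions with no move are L. A position that does have a move is losing for the player to move precisely when every available move leads to a winning position for the opponent. Fill in the labels:
n=0: no move → L
n=1: no move → L
n=2: no move → L
n=3: no move → L
n=4: W (go to 0, an L position)
n=5: W (go to 1, an L position)
n=6: W (go to 2, an L position)
n=7: W (go to 3, an L position)
n=8: W (go to 3, an L position)
n=9: W (go to 3, an L position)
n=10: L (options 6(W), 5(W), 4(W) are all W)
n=11: L (options 7(W), 6(W), 5(W) are all W)
n=12: L (options 8(W), 7(W), 6(W) are all W)
n=13: L (options 9(W), 8(W), 7(W) are all W)
n=14: W (go to 10, an L position)
n=15: W (go to 11, an L position)
n=16: W (go to 12, an L position)
n=17: W (go to 13, an L position)
n=18: W (go to 13, an L position)
n=19: W (go to 13, an L position)
n=20: L (options 16(W), 15(W), 14(W) are all W)
n=21: L (options 17(W), 16(W), 15(W) are all W)
n=22: L (options 18(W), 17(W), 16(W) are all W)
n=23: L (options 19(W), 18(W), 17(W) are all W)
n=24: W (go to 20, an L position)
n=25: W (go to 21, an L position)
n=26: W (go to 22, an L position)
n=27: W (go to 23, an L position)
n=28: W (go to 23, an L position)
Reading off the rows marked L gives the requested list; there are 12 such values of n.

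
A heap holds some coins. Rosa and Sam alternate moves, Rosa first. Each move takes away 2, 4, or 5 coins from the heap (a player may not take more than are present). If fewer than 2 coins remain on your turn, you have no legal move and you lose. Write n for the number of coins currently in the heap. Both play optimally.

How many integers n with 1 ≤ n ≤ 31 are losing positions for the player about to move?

Label each position W (a win for the player to move) or L (a loss). A position with no legal move is L; any other position is W exactly when some move reaches an L, and L when every move reaches a W.
n=0: no move → L
n=1: no move → L
n=2: →0(L), so W
n=3: →1(L), so W
n=4: →0(L), so W
n=5: →1(L), so W
n=6: →1(L), so W
n=7: →5(W), 3(W), 2(W) — all W, so L
n=8: →6(W), 4(W), 3(W) — all W, so L
n=9: →7(L), so W
n=10: →8(L), so W
n=11: →7(L), so W
n=12: →8(L), so W
n=13: →8(L), so W
n=14: →12(W), 10(W), 9(W) — all W, so L
n=15: →13(W), 11(W), 10(W) — all W, so L
n=16: →14(L), so W
n=17: →15(L), so W
n=18: →14(L), so W
n=19: →15(L), so W
n=20: →15(L), so W
n=21: →19(W), 17(W), 16(W) — all W, so L
n=22: →20(W), 18(W), 17(W) — all W, so L
n=23: →21(L), so W
n=24: →22(L), so W
n=25: →21(L), so W
n=26: →22(L), so W
n=27: →22(L), so W
n=28: →26(W), 24(W), 23(W) — all W, so L
n=29: →27(W), 25(W), 24(W) — all W, so L
n=30: →28(L), so W
n=31: →29(L), so W
L entries with 1 ≤ n ≤ 31 (n=0 is outside the asked range and is not counted): n = 1, 7, 8, 14, 15, 21, 22, 28, 29; that makes 9.

9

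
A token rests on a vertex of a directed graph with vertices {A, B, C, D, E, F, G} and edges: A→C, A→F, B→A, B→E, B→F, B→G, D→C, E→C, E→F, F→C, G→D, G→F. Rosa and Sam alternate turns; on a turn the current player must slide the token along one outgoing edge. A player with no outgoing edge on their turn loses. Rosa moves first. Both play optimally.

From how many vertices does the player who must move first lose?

2

Label each position W (a win for the player to move) or L (a loss). A position with no legal move is L; any other position is W exactly when some move reaches an L, and L when every move reaches a W.
Every edge goes from a vertex to one that appears earlier in the order C, F, A, D, G, E, B, so processing vertices in that order labels each vertex after all of its successors.
C: no outgoing edge → L
F: reaches L-position C → W
A: reaches L-position C → W
D: reaches L-position C → W
G: only reaches D(W), F(W), all W → L
E: reaches L-position C → W
B: reaches L-position G → W
The L vertices are C, G; that is 2 in all.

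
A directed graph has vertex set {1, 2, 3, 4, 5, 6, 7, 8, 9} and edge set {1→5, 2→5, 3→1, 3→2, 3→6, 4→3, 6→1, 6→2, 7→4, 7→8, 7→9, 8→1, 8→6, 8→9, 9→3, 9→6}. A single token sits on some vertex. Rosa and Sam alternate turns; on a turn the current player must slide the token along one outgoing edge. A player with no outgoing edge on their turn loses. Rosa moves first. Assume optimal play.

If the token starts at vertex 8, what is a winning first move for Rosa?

Work bottom-up. With no move the player to move loses. Otherwise the position is W if at least one move leads to an L position for the opponent, and L if every move leads to a W.
Every edge goes from a vertex to one that appears earlier in the order 5, 2, 1, 6, 3, 9, 4, 8, 7, so processing vertices in that order labels each vertex after all of its successors.
5: no outgoing edge → L
2: W (go to 5, an L position)
1: W (go to 5, an L position)
6: L (options 1(W), 2(W) are all W)
3: W (go to 6, an L position)
9: W (go to 6, an L position)
4: L (sole option 3(W) is W)
8: W (go to 6, an L position)
7: W (go to 4, an L position)
From 8, the L positions reachable in one move are: 6.

Move to 6.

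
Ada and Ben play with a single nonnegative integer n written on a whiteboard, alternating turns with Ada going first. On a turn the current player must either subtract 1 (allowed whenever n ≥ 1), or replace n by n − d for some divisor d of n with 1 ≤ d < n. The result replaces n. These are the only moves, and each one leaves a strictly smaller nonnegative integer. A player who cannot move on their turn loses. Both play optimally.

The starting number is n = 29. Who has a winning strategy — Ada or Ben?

Positions with no move are L. A position that does have a move is losing for the player to move precisely when every available move leads to a winning position for the opponent. Fill in the labels:
n=0: no move → L
n=1: can move to 0, which is L ⇒ W
n=2: the only move is to 1(W), a W ⇒ L
n=3: can move to 2, which is L ⇒ W
n=4: can move to 2, which is L ⇒ W
n=5: the only move is to 4(W), a W ⇒ L
n=6: can move to 5, which is L ⇒ W
n=7: the only move is to 6(W), a W ⇒ L
n=8: can move to 7, which is L ⇒ W
n=9: moves to 6(W), 8(W); every one is W ⇒ L
n=10: can move to 5, which is L ⇒ W
n=11: the only move is to 10(W), a W ⇒ L
n=12: can move to 9, which is L ⇒ W
n=13: the only move is to 12(W), a W ⇒ L
n=14: can move to 7, which is L ⇒ W
n=15: moves to 10(W), 12(W), 14(W); every one is W ⇒ L
n=16: can move to 15, which is L ⇒ W
n=17: the only move is to 16(W), a W ⇒ L
n=18: can move to 9, which is L ⇒ W
n=19: the only move is to 18(W), a W ⇒ L
n=20: can move to 15, which is L ⇒ W
n=21: moves to 14(W), 18(W), 20(W); every one is W ⇒ L
n=22: can move to 11, which is L ⇒ W
n=23: the only move is to 22(W), a W ⇒ L
n=24: can move to 21, which is L ⇒ W
n=25: moves to 20(W), 24(W); every one is W ⇒ L
n=26: can move to 13, which is L ⇒ W
n=27: moves to 18(W), 24(W), 26(W); every one is W ⇒ L
n=28: can move to 21, which is L ⇒ W
n=29: the only move is to 28(W), a W ⇒ L
Every move from 29 reaches a W position, so the mover loses.

Ben wins.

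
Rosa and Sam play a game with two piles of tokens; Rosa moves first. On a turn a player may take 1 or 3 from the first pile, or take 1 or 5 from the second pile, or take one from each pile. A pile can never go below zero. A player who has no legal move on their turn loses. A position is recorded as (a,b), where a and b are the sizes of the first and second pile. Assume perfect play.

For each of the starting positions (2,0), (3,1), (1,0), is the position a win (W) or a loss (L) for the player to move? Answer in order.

(2,0): L, (3,1): W, (1,0): W

Build the W/L table. Terminal = L. A non-terminal position is W if it has a move to some L; otherwise it is L.
No move ever increases a pile, so every position that can arise here has a ≤ 3 and b ≤ 1; it is enough to label the cells with 0 ≤ a ≤ 3 and 0 ≤ b ≤ 1.
Every move lowers a or b (never raises either), so fill the grid row by row in increasing a, and left to right within a row: each cell's successors are then already labelled.
      b=0  b=1
a=0:    L    W
a=1:    W    W
a=2:    L    W
a=3:    W    W
Cells with no legal move (terminal, hence L): (0,0).
The remaining L cells, each justified by listing all of its moves:
(2,0): L (sole option (1,0)(W) is W)
Every other cell has at least one move into one of the L cells above, so it is W.
(2,0): one of the L cells justified above, so L
(3,1): the move to (2,0) reaches an L cell, so W
(1,0): the move to (0,0) reaches an L cell, so W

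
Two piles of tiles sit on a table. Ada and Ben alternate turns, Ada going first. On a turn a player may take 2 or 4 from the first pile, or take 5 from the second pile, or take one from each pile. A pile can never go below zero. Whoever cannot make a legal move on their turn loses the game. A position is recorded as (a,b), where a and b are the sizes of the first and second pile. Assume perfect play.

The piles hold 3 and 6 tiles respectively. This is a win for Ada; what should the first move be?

Compute win/loss labels from the base case upward. A position with no move is L. Any other position is W if it can reach an L in one move, else L.
No move ever increases a pile, so every position that can arise here has a ≤ 3 and b ≤ 6; it is enough to label the cells with 0 ≤ a ≤ 3 and 0 ≤ b ≤ 6.
Every move lowers a or b (never raises either), so fill the grid row by row in increasing a, and left to right within a row: each cell's successors are then already labelled.
      b=0  b=1  b=2  b=3  b=4  b=5  b=6
a=0:    L    L    L    L    L    W    W
a=1:    L    W    W    W    W    W    L
a=2:    W    W    W    W    W    L    L
a=3:    W    L    L    L    L    L    W
Cells with no legal move (terminal, hence L): (0,0), (0,1), (0,2), (0,3), (0,4), (1,0).
The remaining L cells, each justified by listing all of its moves:
(1,6): moves to (1,1)(W), (0,5)(W); every one is W ⇒ L
(2,5): moves to (0,5)(W), (2,0)(W), (1,4)(W); every one is W ⇒ L
(2,6): moves to (0,6)(W), (2,1)(W), (1,5)(W); every one is W ⇒ L
(3,1): moves to (1,1)(W), (2,0)(W); every one is W ⇒ L
(3,2): moves to (1,2)(W), (2,1)(W); every one is W ⇒ L
(3,3): moves to (1,3)(W), (2,2)(W); every one is W ⇒ L
(3,4): moves to (1,4)(W), (2,3)(W); every one is W ⇒ L
(3,5): moves to (1,5)(W), (3,0)(W), (2,4)(W); every one is W ⇒ L
Every other cell has at least one move into one of the L cells above, so it is W.
From (3,6), the L positions reachable in one move are: (1,6), (3,1), (2,5). Any move reaching one of these is winning.

Move to (1,6).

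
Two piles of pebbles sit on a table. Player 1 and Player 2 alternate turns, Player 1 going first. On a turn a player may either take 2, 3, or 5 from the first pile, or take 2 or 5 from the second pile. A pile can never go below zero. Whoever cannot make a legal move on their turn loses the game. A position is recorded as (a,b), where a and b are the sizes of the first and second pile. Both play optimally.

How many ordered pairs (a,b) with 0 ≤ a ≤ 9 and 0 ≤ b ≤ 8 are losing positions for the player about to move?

31

Use the standard recursion: the mover loses at a terminal position; elsewhere, the mover wins exactly when some move hands the opponent an L position.
Every move lowers a or b (never raises either), so fill the grid row by row in increasing a, and left to right within a row: each cell's successors are then already labelled.
      b=0  b=1  b=2  b=3  b=4  b=5  b=6  b=7  b=8
a=0:    L    L    W    W    L    W    W    L    L
a=1:    L    L    W    W    L    W    W    L    L
a=2:    W    W    L    L    W    W    L    W    W
a=3:    W    W    L    L    W    W    L    W    W
a=4:    W    W    W    W    W    L    W    W    W
a=5:    W    W    W    W    W    L    W    W    W
a=6:    W    W    W    W    W    W    W    W    W
a=7:    L    L    W    W    L    W    W    L    L
a=8:    L    L    W    W    L    W    W    L    L
a=9:    W    W    L    L    W    W    L    W    W
Cells with no legal move (terminal, hence L): (0,0), (0,1), (1,0), (1,1).
The remaining L cells, each justified by listing all of its moves:
(0,4): L (sole option (0,2)(W) is W)
(0,7): L (options (0,5)(W), (0,2)(W) are all W)
(0,8): L (options (0,6)(W), (0,3)(W) are all W)
(1,4): L (sole option (1,2)(W) is W)
(1,7): L (options (1,5)(W), (1,2)(W) are all W)
(1,8): L (options (1,6)(W), (1,3)(W) are all W)
(2,2): L (options (0,2)(W), (2,0)(W) are all W)
(2,3): L (options (0,3)(W), (2,1)(W) are all W)
(2,6): L (options (0,6)(W), (2,4)(W), (2,1)(W) are all W)
(3,2): L (options (1,2)(W), (0,2)(W), (3,0)(W) are all W)
(3,3): L (options (1,3)(W), (0,3)(W), (3,1)(W) are all W)
(3,6): L (options (1,6)(W), (0,6)(W), (3,4)(W), (3,1)(W) are all W)
(4,5): L (options (2,5)(W), (1,5)(W), (4,3)(W), (4,0)(W) are all W)
(5,5): L (options (3,5)(W), (2,5)(W), (0,5)(W), (5,3)(W), (5,0)(W) are all W)
(7,0): L (options (5,0)(W), (4,0)(W), (2,0)(W) are all W)
(7,1): L (options (5,1)(W), (4,1)(W), (2,1)(W) are all W)
(7,4): L (options (5,4)(W), (4,4)(W), (2,4)(W), (7,2)(W) are all W)
(7,7): L (options (5,7)(W), (4,7)(W), (2,7)(W), (7,5)(W), (7,2)(W) are all W)
(7,8): L (options (5,8)(W), (4,8)(W), (2,8)(W), (7,6)(W), (7,3)(W) are all W)
(8,0): L (options (6,0)(W), (5,0)(W), (3,0)(W) are all W)
(8,1): L (options (6,1)(W), (5,1)(W), (3,1)(W) are all W)
(8,4): L (options (6,4)(W), (5,4)(W), (3,4)(W), (8,2)(W) are all W)
(8,7): L (options (6,7)(W), (5,7)(W), (3,7)(W), (8,5)(W), (8,2)(W) are all W)
(8,8): L (options (6,8)(W), (5,8)(W), (3,8)(W), (8,6)(W), (8,3)(W) are all W)
(9,2): L (options (7,2)(W), (6,2)(W), (4,2)(W), (9,0)(W) are all W)
(9,3): L (options (7,3)(W), (6,3)(W), (4,3)(W), (9,1)(W) are all W)
(9,6): L (options (7,6)(W), (6,6)(W), (4,6)(W), (9,4)(W), (9,1)(W) are all W)
Every other cell has at least one move into one of the L cells above, so it is W.
L cells per row: a=0: 5, a=1: 5, a=2: 3, a=3: 3, a=4: 1, a=5: 1, a=6: 0, a=7: 5, a=8: 5, a=9: 3; total 31.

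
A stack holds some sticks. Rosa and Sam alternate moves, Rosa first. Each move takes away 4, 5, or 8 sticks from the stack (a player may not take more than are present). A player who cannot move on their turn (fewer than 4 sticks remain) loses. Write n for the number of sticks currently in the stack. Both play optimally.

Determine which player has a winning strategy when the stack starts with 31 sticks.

Rosa wins.

Positions with no move are L. A position that does have a move is losing for the player to move precisely when every available move leads to a winning position for the opponent. Fill in the labels:
n=0: no move → L
n=1: no move → L
n=2: no move → L
n=3: no move → L
n=4: W (go to 0, an L position)
n=5: W (go to 1, an L position)
n=6: W (go to 2, an L position)
n=7: W (go to 3, an L position)
n=8: W (go to 3, an L position)
n=9: W (go to 1, an L position)
n=10: W (go to 2, an L position)
n=11: W (go to 3, an L position)
n=12: L (options 8(W), 7(W), 4(W) are all W)
n=13: L (options 9(W), 8(W), 5(W) are all W)
n=14: L (options 10(W), 9(W), 6(W) are all W)
n=15: L (options 11(W), 10(W), 7(W) are all W)
n=16: W (go to 12, an L position)
n=17: W (go to 13, an L position)
n=18: W (go to 14, an L position)
n=19: W (go to 15, an L position)
n=20: W (go to 15, an L position)
n=21: W (go to 13, an L position)
n=22: W (go to 14, an L position)
n=23: W (go to 15, an L position)
n=24: L (options 20(W), 19(W), 16(W) are all W)
n=25: L (options 21(W), 20(W), 17(W) are all W)
n=26: L (options 22(W), 21(W), 18(W) are all W)
n=27: L (options 23(W), 22(W), 19(W) are all W)
n=28: W (go to 24, an L position)
n=29: W (go to 25, an L position)
n=30: W (go to 26, an L position)
n=31: W (go to 27, an L position)
From 31 Rosa can remove 4, leaving 27, reaching an L position.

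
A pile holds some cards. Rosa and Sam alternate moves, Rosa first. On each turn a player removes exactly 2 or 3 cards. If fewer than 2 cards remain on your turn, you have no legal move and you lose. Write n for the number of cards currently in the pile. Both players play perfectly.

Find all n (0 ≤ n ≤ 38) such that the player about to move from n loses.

Use the standard recursion: the mover loses at a terminal position; elsewhere, the mover wins exactly when some move hands the opponent an L position.
n=0: no move → L
n=1: no move → L
n=2: can move to 0, which is L ⇒ W
n=3: can move to 1, which is L ⇒ W
n=4: can move to 1, which is L ⇒ W
n=5: moves to 3(W), 2(W); every one is W ⇒ L
n=6: moves to 4(W), 3(W); every one is W ⇒ L
n=7: can move to 5, which is L ⇒ W
n=8: can move to 6, which is L ⇒ W
n=9: can move to 6, which is L ⇒ W
n=10: moves to 8(W), 7(W); every one is W ⇒ L
n=11: moves to 9(W), 8(W); every one is W ⇒ L
n=12: can move to 10, which is L ⇒ W
n=13: can move to 11, which is L ⇒ W
n=14: can move to 11, which is L ⇒ W
n=15: moves to 13(W), 12(W); every one is W ⇒ L
n=16: moves to 14(W), 13(W); every one is W ⇒ L
n=17: can move to 15, which is L ⇒ W
n=18: can move to 16, which is L ⇒ W
n=19: can move to 16, which is L ⇒ W
n=20: moves to 18(W), 17(W); every one is W ⇒ L
n=21: moves to 19(W), 18(W); every one is W ⇒ L
n=22: can move to 20, which is L ⇒ W
n=23: can move to 21, which is L ⇒ W
n=24: can move to 21, which is L ⇒ W
n=25: moves to 23(W), 22(W); every one is W ⇒ L
n=26: moves to 24(W), 23(W); every one is W ⇒ L
n=27: can move to 25, which is L ⇒ W
n=28: can move to 26, which is L ⇒ W
n=29: can move to 26, which is L ⇒ W
n=30: moves to 28(W), 27(W); every one is W ⇒ L
n=31: moves to 29(W), 28(W); every one is W ⇒ L
n=32: can move to 30, which is L ⇒ W
n=33: can move to 31, which is L ⇒ W
n=34: can move to 31, which is L ⇒ W
n=35: moves to 33(W), 32(W); every one is W ⇒ L
n=36: moves to 34(W), 33(W); every one is W ⇒ L
n=37: can move to 35, which is L ⇒ W
n=38: can move to 36, which is L ⇒ W
Reading off the rows marked L gives the requested list; there are 16 such values of n.

0, 1, 5, 6, 10, 11, 15, 16, 20, 21, 25, 26, 30, 31, 35, 36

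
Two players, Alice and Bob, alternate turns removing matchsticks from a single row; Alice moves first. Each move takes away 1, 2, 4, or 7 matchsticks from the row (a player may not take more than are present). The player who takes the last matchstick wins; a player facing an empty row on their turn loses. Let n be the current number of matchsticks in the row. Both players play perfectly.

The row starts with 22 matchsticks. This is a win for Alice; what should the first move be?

Positions with no move are L. A position that does have a move is losing for the player to move precisely when every available move leads to a winning position for the opponent. Fill in the labels:
n=0: no move → L
n=1: →0(L), so W
n=2: →0(L), so W
n=3: →2(W), 1(W) — all W, so L
n=4: →3(L), so W
n=5: →3(L), so W
n=6: →5(W), 4(W), 2(W) — all W, so L
n=7: →6(L), so W
n=8: →6(L), so W
n=9: →8(W), 7(W), 5(W), 2(W) — all W, so L
n=10: →9(L), so W
n=11: →9(L), so W
n=12: →11(W), 10(W), 8(W), 5(W) — all W, so L
n=13: →12(L), so W
n=14: →12(L), so W
n=15: →14(W), 13(W), 11(W), 8(W) — all W, so L
n=16: →15(L), so W
n=17: →15(L), so W
n=18: →17(W), 16(W), 14(W), 11(W) — all W, so L
n=19: →18(L), so W
n=20: →18(L), so W
n=21: →20(W), 19(W), 17(W), 14(W) — all W, so L
n=22: →21(L), so W
From 22, the L positions reachable in one move are: 21, 18, 15. Any move reaching one of these is winning.

Remove 1, leaving 21.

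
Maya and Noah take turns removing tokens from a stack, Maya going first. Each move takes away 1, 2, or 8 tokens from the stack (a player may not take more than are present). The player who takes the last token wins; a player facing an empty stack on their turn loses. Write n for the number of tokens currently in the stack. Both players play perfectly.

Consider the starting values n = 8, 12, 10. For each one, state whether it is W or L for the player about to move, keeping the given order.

Positions with no move are L. A position that does have a move is losing for the player to move precisely when every available move leads to a winning position for the opponent. Fill in the labels:
n=0: no move → L
n=1: can move to 0, which is L ⇒ W
n=2: can move to 0, which is L ⇒ W
n=3: moves to 2(W), 1(W); every one is W ⇒ L
n=4: can move to 3, which is L ⇒ W
n=5: can move to 3, which is L ⇒ W
n=6: moves to 5(W), 4(W); every one is W ⇒ L
n=7: can move to 6, which is L ⇒ W
n=8: can move to 6, which is L ⇒ W
n=9: moves to 8(W), 7(W), 1(W); every one is W ⇒ L
n=10: can move to 9, which is L ⇒ W
n=11: can move to 9, which is L ⇒ W
n=12: moves to 11(W), 10(W), 4(W); every one is W ⇒ L

8: W, 12: L, 10: W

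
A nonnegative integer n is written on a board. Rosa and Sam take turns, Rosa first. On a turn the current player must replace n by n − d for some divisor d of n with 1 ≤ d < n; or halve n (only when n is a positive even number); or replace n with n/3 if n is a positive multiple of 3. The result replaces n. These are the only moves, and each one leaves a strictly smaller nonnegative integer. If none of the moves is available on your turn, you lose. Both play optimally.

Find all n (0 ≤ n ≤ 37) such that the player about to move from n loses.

Use the standard recursion: the mover loses at a terminal position; elsewhere, the mover wins exactly when some move hands the opponent an L position.
n=0: no move → L
n=1: no move → L
n=2: can move to 1, which is L ⇒ W
n=3: can move to 1, which is L ⇒ W
n=4: moves to 2(W), 3(W); every one is W ⇒ L
n=5: can move to 4, which is L ⇒ W
n=6: can move to 4, which is L ⇒ W
n=7: the only move is to 6(W), a W ⇒ L
n=8: can move to 4, which is L ⇒ W
n=9: moves to 3(W), 6(W), 8(W); every one is W ⇒ L
n=10: can move to 9, which is L ⇒ W
n=11: the only move is to 10(W), a W ⇒ L
n=12: can move to 4, which is L ⇒ W
n=13: the only move is to 12(W), a W ⇒ L
n=14: can move to 7, which is L ⇒ W
n=15: moves to 5(W), 10(W), 12(W), 14(W); every one is W ⇒ L
n=16: can move to 15, which is L ⇒ W
n=17: the only move is to 16(W), a W ⇒ L
n=18: can move to 9, which is L ⇒ W
n=19: the only move is to 18(W), a W ⇒ L
n=20: can move to 15, which is L ⇒ W
n=21: can move to 7, which is L ⇒ W
n=22: can move to 11, which is L ⇒ W
n=23: the only move is to 22(W), a W ⇒ L
n=24: can move to 23, which is L ⇒ W
n=25: moves to 20(W), 24(W); every one is W ⇒ L
n=26: can move to 13, which is L ⇒ W
n=27: can move to 9, which is L ⇒ W
n=28: moves to 14(W), 21(W), 24(W), 26(W), 27(W); every one is W ⇒ L
n=29: can move to 28, which is L ⇒ W
n=30: can move to 15, which is L ⇒ W
n=31: the only move is to 30(W), a W ⇒ L
n=32: can move to 28, which is L ⇒ W
n=33: can move to 11, which is L ⇒ W
n=34: can move to 17, which is L ⇒ W
n=35: can move to 28, which is L ⇒ W
n=36: moves to 12(W), 18(W), 24(W), 27(W), 30(W), 32(W), 33(W), 34(W), 35(W); every one is W ⇒ L
n=37: can move to 36, which is L ⇒ W
Reading off the rows marked L gives the requested list; there are 15 such values of n.

0, 1, 4, 7, 9, 11, 13, 15, 17, 19, 23, 25, 28, 31, 36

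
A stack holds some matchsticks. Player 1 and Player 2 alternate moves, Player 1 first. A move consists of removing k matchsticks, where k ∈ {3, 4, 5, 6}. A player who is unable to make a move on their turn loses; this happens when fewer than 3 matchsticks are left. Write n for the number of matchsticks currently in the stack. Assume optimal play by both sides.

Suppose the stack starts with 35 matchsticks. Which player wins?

Classify positions by backward induction: terminal positions (no move available) are L. From any other position, the mover wins iff some move reaches an L.
n=0: no move → L
n=1: no move → L
n=2: no move → L
n=3: W (go to 0, an L position)
n=4: W (go to 1, an L position)
n=5: W (go to 2, an L position)
n=6: W (go to 2, an L position)
n=7: W (go to 2, an L position)
n=8: W (go to 2, an L position)
n=9: L (options 6(W), 5(W), 4(W), 3(W) are all W)
n=10: L (options 7(W), 6(W), 5(W), 4(W) are all W)
n=11: L (options 8(W), 7(W), 6(W), 5(W) are all W)
n=12: W (go to 9, an L position)
n=13: W (go to 10, an L position)
n=14: W (go to 11, an L position)
n=15: W (go to 11, an L position)
n=16: W (go to 11, an L position)
n=17: W (go to 11, an L position)
n=18: L (options 15(W), 14(W), 13(W), 12(W) are all W)
n=19: L (options 16(W), 15(W), 14(W), 13(W) are all W)
n=20: L (options 17(W), 16(W), 15(W), 14(W) are all W)
n=21: W (go to 18, an L position)
n=22: W (go to 19, an L position)
n=23: W (go to 20, an L position)
n=24: W (go to 20, an L position)
n=25: W (go to 20, an L position)
n=26: W (go to 20, an L position)
n=27: L (options 24(W), 23(W), 22(W), 21(W) are all W)
n=28: L (options 25(W), 24(W), 23(W), 22(W) are all W)
n=29: L (options 26(W), 25(W), 24(W), 23(W) are all W)
n=30: W (go to 27, an L position)
n=31: W (go to 28, an L position)
n=32: W (go to 29, an L position)
n=33: W (go to 29, an L position)
n=34: W (go to 29, an L position)
n=35: W (go to 29, an L position)
From 35 Player 1 can remove 6, leaving 29, reaching an L position.

Player 1 wins.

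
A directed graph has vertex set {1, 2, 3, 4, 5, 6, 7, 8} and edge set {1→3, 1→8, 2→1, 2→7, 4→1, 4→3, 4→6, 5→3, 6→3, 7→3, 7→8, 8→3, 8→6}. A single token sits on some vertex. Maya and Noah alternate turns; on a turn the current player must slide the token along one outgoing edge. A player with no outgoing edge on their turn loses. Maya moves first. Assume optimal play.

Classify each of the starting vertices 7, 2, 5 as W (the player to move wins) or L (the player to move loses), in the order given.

Positions with no move are L. A position that does have a move is losing for the player to move precisely when every available move leads to a winning position for the opponent. Fill in the labels:
Every edge goes from a vertex to one that appears earlier in the order 3, 6, 8, 7, 1, 4, 5, 2, so processing vertices in that order labels each vertex after all of its successors.
3: no outgoing edge → L
6: →3(L), so W
8: →3(L), so W
7: →3(L), so W
1: →3(L), so W
4: →3(L), so W
5: →3(L), so W
2: →1(W), 7(W) — all W, so L

7: W, 2: L, 5: W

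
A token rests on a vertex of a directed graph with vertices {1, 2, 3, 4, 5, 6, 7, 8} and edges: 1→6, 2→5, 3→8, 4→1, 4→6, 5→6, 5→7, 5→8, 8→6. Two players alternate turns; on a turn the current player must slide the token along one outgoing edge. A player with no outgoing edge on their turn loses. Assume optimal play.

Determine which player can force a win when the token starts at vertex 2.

The second player wins.

Label each position W (a win for the player to move) or L (a loss). A position with no legal move is L; any other position is W exactly when some move reaches an L, and L when every move reaches a W.
Every edge goes from a vertex to one that appears earlier in the order 6, 7, 8, 1, 5, 4, 2, 3, so processing vertices in that order labels each vertex after all of its successors.
6: no outgoing edge → L
7: no outgoing edge → L
8: reaches L-position 6 → W
1: reaches L-position 6 → W
5: reaches L-position 7 → W
4: reaches L-position 6 → W
2: only reaches 5(W), which is W → L
3: only reaches 8(W), which is W → L
Every move from 2 reaches a W position, so the mover loses.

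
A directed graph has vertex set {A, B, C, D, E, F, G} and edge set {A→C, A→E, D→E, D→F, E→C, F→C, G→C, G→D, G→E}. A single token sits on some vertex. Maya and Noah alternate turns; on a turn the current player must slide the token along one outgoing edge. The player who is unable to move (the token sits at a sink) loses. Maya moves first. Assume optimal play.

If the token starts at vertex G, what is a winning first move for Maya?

Move to D.

Classify positions by backward induction: terminal positions (no move available) are L. From any other position, the mover wins iff some move reaches an L.
Every edge goes from a vertex to one that appears earlier in the order B, C, E, A, F, D, G, so processing vertices in that order labels each vertex after all of its successors.
B: no outgoing edge → L
C: no outgoing edge → L
E: →C(L), so W
A: →C(L), so W
F: →C(L), so W
D: →F(W), E(W) — all W, so L
G: →D(L), so W
From G, the L positions reachable in one move are: D, C. Any move reaching one of these is winning.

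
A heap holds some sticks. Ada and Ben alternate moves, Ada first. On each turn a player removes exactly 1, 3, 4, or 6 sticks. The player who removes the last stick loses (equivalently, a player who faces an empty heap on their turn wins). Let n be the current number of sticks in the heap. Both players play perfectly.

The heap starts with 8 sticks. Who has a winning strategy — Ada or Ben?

Classify positions by backward induction: terminal positions (no move available) are W. From any other position, the mover wins iff some move reaches an L.
n=0: no move; the opponent has just taken the last stick and therefore loses → W
n=1: only reaches 0(W), which is W → L
n=2: reaches L-position 1 → W
n=3: only reaches 2(W), 0(W), all W → L
n=4: reaches L-position 3 → W
n=5: reaches L-position 1 → W
n=6: reaches L-position 3 → W
n=7: reaches L-position 3 → W
n=8: only reaches 7(W), 5(W), 4(W), 2(W), all W → L
The starting position 8 is L: whatever Ada does, the opponent receives a W position.

Ben wins.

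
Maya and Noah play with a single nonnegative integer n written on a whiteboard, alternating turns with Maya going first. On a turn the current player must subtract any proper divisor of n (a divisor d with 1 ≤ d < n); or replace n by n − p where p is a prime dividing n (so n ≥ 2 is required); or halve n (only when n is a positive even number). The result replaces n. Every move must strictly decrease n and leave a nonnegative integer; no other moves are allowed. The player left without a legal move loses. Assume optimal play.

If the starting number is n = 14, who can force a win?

Noah wins.

Compute win/loss labels from the base case upward. A position with no move is L. Any other position is W if it can reach an L in one move, else L.
n=0: no move → L
n=1: no move → L
n=2: →0(L), so W
n=3: →0(L), so W
n=4: →2(W), 3(W) — all W, so L
n=5: →0(L), so W
n=6: →4(L), so W
n=7: →0(L), so W
n=8: →4(L), so W
n=9: →6(W), 8(W) — all W, so L
n=10: →9(L), so W
n=11: →0(L), so W
n=12: →9(L), so W
n=13: →0(L), so W
n=14: →7(W), 12(W), 13(W) — all W, so L
The starting position 14 is L: whatever Maya does, the opponent receives a W position.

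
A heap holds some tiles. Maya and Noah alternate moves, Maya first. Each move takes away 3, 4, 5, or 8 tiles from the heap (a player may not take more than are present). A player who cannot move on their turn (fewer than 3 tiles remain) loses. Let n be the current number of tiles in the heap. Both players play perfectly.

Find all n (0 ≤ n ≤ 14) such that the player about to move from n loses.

Classify positions by backward induction: terminal positions (no move available) are L. From any other position, the mover wins iff some move reaches an L.
n=0: no move → L
n=1: no move → L
n=2: no move → L
n=3: can move to 0, which is L ⇒ W
n=4: can move to 1, which is L ⇒ W
n=5: can move to 2, which is L ⇒ W
n=6: can move to 2, which is L ⇒ W
n=7: can move to 2, which is L ⇒ W
n=8: can move to 0, which is L ⇒ W
n=9: can move to 1, which is L ⇒ W
n=10: can move to 2, which is L ⇒ W
n=11: moves to 8(W), 7(W), 6(W), 3(W); every one is W ⇒ L
n=12: moves to 9(W), 8(W), 7(W), 4(W); every one is W ⇒ L
n=13: moves to 10(W), 9(W), 8(W), 5(W); every one is W ⇒ L
n=14: can move to 11, which is L ⇒ W
The losing starting values of n are exactly the entries labelled L in this table (6 of them).

0, 1, 2, 11, 12, 13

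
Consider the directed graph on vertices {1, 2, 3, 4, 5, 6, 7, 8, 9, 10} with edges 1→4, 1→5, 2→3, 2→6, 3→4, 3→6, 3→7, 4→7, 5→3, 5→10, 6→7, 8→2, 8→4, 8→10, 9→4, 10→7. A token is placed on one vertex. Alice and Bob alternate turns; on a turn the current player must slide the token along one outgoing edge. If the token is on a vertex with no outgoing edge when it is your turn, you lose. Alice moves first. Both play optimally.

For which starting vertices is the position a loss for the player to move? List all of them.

Positions with no move are L. A position that does have a move is losing for the player to move precisely when every available move leads to a winning position for the opponent. Fill in the labels:
Every edge goes from a vertex to one that appears earlier in the order 7, 4, 6, 3, 10, 9, 5, 1, 2, 8, so processing vertices in that order labels each vertex after all of its successors.
7: no outgoing edge → L
4: can move to 7, which is L ⇒ W
6: can move to 7, which is L ⇒ W
3: can move to 7, which is L ⇒ W
10: can move to 7, which is L ⇒ W
9: the only move is to 4(W), a W ⇒ L
5: moves to 10(W), 3(W); every one is W ⇒ L
1: can move to 5, which is L ⇒ W
2: moves to 3(W), 6(W); every one is W ⇒ L
8: can move to 2, which is L ⇒ W
The losing starting vertices are exactly the entries labelled L in this table (4 of them).

2, 5, 7, 9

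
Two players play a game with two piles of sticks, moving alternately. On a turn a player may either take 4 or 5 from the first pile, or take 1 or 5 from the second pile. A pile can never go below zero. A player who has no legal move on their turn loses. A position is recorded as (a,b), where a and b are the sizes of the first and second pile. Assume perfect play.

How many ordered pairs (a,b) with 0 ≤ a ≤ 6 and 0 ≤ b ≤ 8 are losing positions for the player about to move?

32

Compute win/loss labels from the base case upward. A position with no move is L. Any other position is W if it can reach an L in one move, else L.
Every move lowers a or b (never raises either), so fill the grid row by row in increasing a, and left to right within a row: each cell's successors are then already labelled.
      b=0  b=1  b=2  b=3  b=4  b=5  b=6  b=7  b=8
a=0:    L    W    L    W    L    W    L    W    L
a=1:    L    W    L    W    L    W    L    W    L
a=2:    L    W    L    W    L    W    L    W    L
a=3:    L    W    L    W    L    W    L    W    L
a=4:    W    L    W    L    W    L    W    L    W
a=5:    W    L    W    L    W    L    W    L    W
a=6:    W    L    W    L    W    L    W    L    W
Cells with no legal move (terminal, hence L): (0,0), (1,0), (2,0), (3,0).
The remaining L cells, each justified by listing all of its moves:
(0,2): →(0,1)(W) only, which is W, so L
(0,4): →(0,3)(W) only, which is W, so L
(0,6): →(0,5)(W), (0,1)(W) — all W, so L
(0,8): →(0,7)(W), (0,3)(W) — all W, so L
(1,2): →(1,1)(W) only, which is W, so L
(1,4): →(1,3)(W) only, which is W, so L
(1,6): →(1,5)(W), (1,1)(W) — all W, so L
(1,8): →(1,7)(W), (1,3)(W) — all W, so L
(2,2): →(2,1)(W) only, which is W, so L
(2,4): →(2,3)(W) only, which is W, so L
(2,6): →(2,5)(W), (2,1)(W) — all W, so L
(2,8): →(2,7)(W), (2,3)(W) — all W, so L
(3,2): →(3,1)(W) only, which is W, so L
(3,4): →(3,3)(W) only, which is W, so L
(3,6): →(3,5)(W), (3,1)(W) — all W, so L
(3,8): →(3,7)(W), (3,3)(W) — all W, so L
(4,1): →(0,1)(W), (4,0)(W) — all W, so L
(4,3): →(0,3)(W), (4,2)(W) — all W, so L
(4,5): →(0,5)(W), (4,4)(W), (4,0)(W) — all W, so L
(4,7): →(0,7)(W), (4,6)(W), (4,2)(W) — all W, so L
(5,1): →(1,1)(W), (0,1)(W), (5,0)(W) — all W, so L
(5,3): →(1,3)(W), (0,3)(W), (5,2)(W) — all W, so L
(5,5): →(1,5)(W), (0,5)(W), (5,4)(W), (5,0)(W) — all W, so L
(5,7): →(1,7)(W), (0,7)(W), (5,6)(W), (5,2)(W) — all W, so L
(6,1): →(2,1)(W), (1,1)(W), (6,0)(W) — all W, so L
(6,3): →(2,3)(W), (1,3)(W), (6,2)(W) — all W, so L
(6,5): →(2,5)(W), (1,5)(W), (6,4)(W), (6,0)(W) — all W, so L
(6,7): →(2,7)(W), (1,7)(W), (6,6)(W), (6,2)(W) — all W, so L
Every other cell has at least one move into one of the L cells above, so it is W.
L cells per row: a=0: 5, a=1: 5, a=2: 5, a=3: 5, a=4: 4, a=5: 4, a=6: 4; total 32.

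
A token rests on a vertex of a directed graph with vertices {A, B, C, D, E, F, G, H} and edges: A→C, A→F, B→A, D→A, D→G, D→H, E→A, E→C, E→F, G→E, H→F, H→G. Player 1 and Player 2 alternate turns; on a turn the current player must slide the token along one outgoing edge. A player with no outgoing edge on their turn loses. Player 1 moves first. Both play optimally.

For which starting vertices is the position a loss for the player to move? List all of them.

B, C, F, G

Work bottom-up. With no move the player to move loses. Otherwise the position is W if at least one move leads to an L position for the opponent, and L if every move leads to a W.
Every edge goes from a vertex to one that appears earlier in the order C, F, A, E, G, B, H, D, so processing vertices in that order labels each vertex after all of its successors.
C: no outgoing edge → L
F: no outgoing edge → L
A: can move to F, which is L ⇒ W
E: can move to F, which is L ⇒ W
G: the only move is to E(W), a W ⇒ L
B: the only move is to A(W), a W ⇒ L
H: can move to G, which is L ⇒ W
D: can move to G, which is L ⇒ W
Reading off the rows marked L gives the requested list; there are 4 such vertices.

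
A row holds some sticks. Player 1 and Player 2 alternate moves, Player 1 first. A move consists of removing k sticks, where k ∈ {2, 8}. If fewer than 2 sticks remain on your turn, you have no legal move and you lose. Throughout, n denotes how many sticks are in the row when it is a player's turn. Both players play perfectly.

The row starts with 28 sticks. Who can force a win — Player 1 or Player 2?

Build the W/L table. Terminal = L. A non-terminal position is W if it has a move to some L; otherwise it is L.
n=0: no move → L
n=1: no move → L
n=2: reaches L-position 0 → W
n=3: reaches L-position 1 → W
n=4: only reaches 2(W), which is W → L
n=5: only reaches 3(W), which is W → L
n=6: reaches L-position 4 → W
n=7: reaches L-position 5 → W
n=8: reaches L-position 0 → W
n=9: reaches L-position 1 → W
n=10: only reaches 8(W), 2(W), all W → L
n=11: only reaches 9(W), 3(W), all W → L
n=12: reaches L-position 10 → W
n=13: reaches L-position 11 → W
n=14: only reaches 12(W), 6(W), all W → L
n=15: only reaches 13(W), 7(W), all W → L
n=16: reaches L-position 14 → W
n=17: reaches L-position 15 → W
n=18: reaches L-position 10 → W
n=19: reaches L-position 11 → W
n=20: only reaches 18(W), 12(W), all W → L
n=21: only reaches 19(W), 13(W), all W → L
n=22: reaches L-position 20 → W
n=23: reaches L-position 21 → W
n=24: only reaches 22(W), 16(W), all W → L
n=25: only reaches 23(W), 17(W), all W → L
n=26: reaches L-position 24 → W
n=27: reaches L-position 25 → W
n=28: reaches L-position 20 → W
The starting position 28 is W: Player 1 should remove 8, leaving 20, handing over an L position.

Player 1 wins.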